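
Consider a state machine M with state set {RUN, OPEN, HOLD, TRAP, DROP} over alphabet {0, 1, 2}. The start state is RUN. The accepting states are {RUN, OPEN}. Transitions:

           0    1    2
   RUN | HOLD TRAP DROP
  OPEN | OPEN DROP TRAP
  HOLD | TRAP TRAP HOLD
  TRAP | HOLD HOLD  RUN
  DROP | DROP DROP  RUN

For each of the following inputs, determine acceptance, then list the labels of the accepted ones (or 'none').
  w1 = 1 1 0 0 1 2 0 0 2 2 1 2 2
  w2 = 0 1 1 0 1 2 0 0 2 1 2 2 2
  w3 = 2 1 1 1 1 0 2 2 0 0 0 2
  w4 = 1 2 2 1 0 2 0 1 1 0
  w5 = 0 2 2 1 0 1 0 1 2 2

w2, w3

w1: Trace: RUN -1-> TRAP -1-> HOLD -0-> TRAP -0-> HOLD -1-> TRAP -2-> RUN -0-> HOLD -0-> TRAP -2-> RUN -2-> DROP -1-> DROP -2-> RUN -2-> DROP  → end DROP, rejected
w2: Trace: RUN -0-> HOLD -1-> TRAP -1-> HOLD -0-> TRAP -1-> HOLD -2-> HOLD -0-> TRAP -0-> HOLD -2-> HOLD -1-> TRAP -2-> RUN -2-> DROP -2-> RUN  → end RUN, accepted
w3: Trace: RUN -2-> DROP -1-> DROP -1-> DROP -1-> DROP -1-> DROP -0-> DROP -2-> RUN -2-> DROP -0-> DROP -0-> DROP -0-> DROP -2-> RUN  → end RUN, accepted
w4: Trace: RUN -1-> TRAP -2-> RUN -2-> DROP -1-> DROP -0-> DROP -2-> RUN -0-> HOLD -1-> TRAP -1-> HOLD -0-> TRAP  → end TRAP, rejected
w5: Trace: RUN -0-> HOLD -2-> HOLD -2-> HOLD -1-> TRAP -0-> HOLD -1-> TRAP -0-> HOLD -1-> TRAP -2-> RUN -2-> DROP  → end DROP, rejected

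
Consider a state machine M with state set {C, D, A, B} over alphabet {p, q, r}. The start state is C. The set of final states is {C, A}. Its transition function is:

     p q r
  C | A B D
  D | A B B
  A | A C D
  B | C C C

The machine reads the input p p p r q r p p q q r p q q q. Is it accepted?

Yes

Trace: C -p-> A -p-> A -p-> A -r-> D -q-> B -r-> C -p-> A -p-> A -q-> C -q-> B -r-> C -p-> A -q-> C -q-> B -q-> C
End state C is accepting.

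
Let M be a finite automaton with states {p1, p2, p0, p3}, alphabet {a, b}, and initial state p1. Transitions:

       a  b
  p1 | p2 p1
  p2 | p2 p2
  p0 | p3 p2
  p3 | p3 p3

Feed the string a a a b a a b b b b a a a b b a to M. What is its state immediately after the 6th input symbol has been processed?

start at p1
read 'a': p1 → p2
read 'a': p2 → p2
read 'a': p2 → p2
read 'b': p2 → p2
read 'a': p2 → p2
read 'a': p2 → p2
After 6 symbols: p2.

p2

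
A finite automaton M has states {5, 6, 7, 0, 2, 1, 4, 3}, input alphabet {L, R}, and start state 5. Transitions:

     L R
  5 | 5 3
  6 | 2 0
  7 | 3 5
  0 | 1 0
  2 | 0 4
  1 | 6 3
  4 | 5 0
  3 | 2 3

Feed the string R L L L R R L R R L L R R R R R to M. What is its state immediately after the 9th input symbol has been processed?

0

start at 5
read 'R': 5 → 3
read 'L': 3 → 2
read 'L': 2 → 0
read 'L': 0 → 1
read 'R': 1 → 3
read 'R': 3 → 3
read 'L': 3 → 2
read 'R': 2 → 4
read 'R': 4 → 0
After 9 symbols: 0.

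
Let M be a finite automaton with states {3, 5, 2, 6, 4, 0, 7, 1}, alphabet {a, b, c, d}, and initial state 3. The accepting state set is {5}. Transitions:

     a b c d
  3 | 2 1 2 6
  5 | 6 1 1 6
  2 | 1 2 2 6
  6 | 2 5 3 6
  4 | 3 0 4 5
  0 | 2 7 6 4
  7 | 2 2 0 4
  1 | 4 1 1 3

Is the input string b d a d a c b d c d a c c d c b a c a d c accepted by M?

3 → 1 → 3 → 2 → 6 → 2 → 2 → 2 → 6 → 3 → 6 → 2 → 2 → 2 → 6 → 3 → 1 → 4 → 4 → 3 → 6 → 3
End state 3 is not accepting.

No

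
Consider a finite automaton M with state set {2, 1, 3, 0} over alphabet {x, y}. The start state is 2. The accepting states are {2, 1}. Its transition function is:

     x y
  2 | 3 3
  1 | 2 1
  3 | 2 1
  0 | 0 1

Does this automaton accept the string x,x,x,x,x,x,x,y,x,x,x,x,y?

Yes

Trace: 2 -x-> 3 -x-> 2 -x-> 3 -x-> 2 -x-> 3 -x-> 2 -x-> 3 -y-> 1 -x-> 2 -x-> 3 -x-> 2 -x-> 3 -y-> 1
End state 1 is accepting.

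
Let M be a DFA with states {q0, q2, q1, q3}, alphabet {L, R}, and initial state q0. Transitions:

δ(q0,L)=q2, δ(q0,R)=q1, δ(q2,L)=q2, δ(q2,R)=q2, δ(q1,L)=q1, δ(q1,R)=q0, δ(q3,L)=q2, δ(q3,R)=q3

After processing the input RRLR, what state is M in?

q2

q0 → q1 → q0 → q2 → q2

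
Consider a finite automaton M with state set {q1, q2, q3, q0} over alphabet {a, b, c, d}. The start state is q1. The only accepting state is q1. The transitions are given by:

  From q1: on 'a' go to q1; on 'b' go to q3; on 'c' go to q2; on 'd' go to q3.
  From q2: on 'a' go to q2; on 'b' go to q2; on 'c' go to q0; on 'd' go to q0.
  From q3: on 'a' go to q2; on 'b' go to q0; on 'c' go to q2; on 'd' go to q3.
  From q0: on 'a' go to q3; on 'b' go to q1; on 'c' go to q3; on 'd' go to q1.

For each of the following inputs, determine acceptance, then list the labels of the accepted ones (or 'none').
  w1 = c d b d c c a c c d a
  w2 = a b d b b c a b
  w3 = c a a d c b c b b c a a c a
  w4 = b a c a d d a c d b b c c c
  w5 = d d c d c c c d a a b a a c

w1: Trace: q1 -c-> q2 -d-> q0 -b-> q1 -d-> q3 -c-> q2 -c-> q0 -a-> q3 -c-> q2 -c-> q0 -d-> q1 -a-> q1  → end q1, accepted
w2: Trace: q1 -a-> q1 -b-> q3 -d-> q3 -b-> q0 -b-> q1 -c-> q2 -a-> q2 -b-> q2  → end q2, rejected
w3: Trace: q1 -c-> q2 -a-> q2 -a-> q2 -d-> q0 -c-> q3 -b-> q0 -c-> q3 -b-> q0 -b-> q1 -c-> q2 -a-> q2 -a-> q2 -c-> q0 -a-> q3  → end q3, rejected
w4: Trace: q1 -b-> q3 -a-> q2 -c-> q0 -a-> q3 -d-> q3 -d-> q3 -a-> q2 -c-> q0 -d-> q1 -b-> q3 -b-> q0 -c-> q3 -c-> q2 -c-> q0  → end q0, rejected
w5: Trace: q1 -d-> q3 -d-> q3 -c-> q2 -d-> q0 -c-> q3 -c-> q2 -c-> q0 -d-> q1 -a-> q1 -a-> q1 -b-> q3 -a-> q2 -a-> q2 -c-> q0  → end q0, rejected

w1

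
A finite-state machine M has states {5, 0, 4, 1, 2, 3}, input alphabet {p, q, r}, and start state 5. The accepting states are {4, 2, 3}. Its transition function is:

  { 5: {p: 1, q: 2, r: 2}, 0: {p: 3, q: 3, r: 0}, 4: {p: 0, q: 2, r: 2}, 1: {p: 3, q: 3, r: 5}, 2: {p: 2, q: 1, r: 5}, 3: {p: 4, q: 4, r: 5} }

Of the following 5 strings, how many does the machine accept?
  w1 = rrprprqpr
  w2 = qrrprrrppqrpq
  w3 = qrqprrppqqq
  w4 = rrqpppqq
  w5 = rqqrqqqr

w1: 5 → 2 → 5 → 1 → 5 → 1 → 5 → 2 → 2 → 5  → end 5, rejected
w2: 5 → 2 → 5 → 2 → 2 → 5 → 2 → 5 → 1 → 3 → 4 → 2 → 2 → 1  → end 1, rejected
w3: 5 → 2 → 5 → 2 → 2 → 5 → 2 → 2 → 2 → 1 → 3 → 4  → end 4, accepted
w4: 5 → 2 → 5 → 2 → 2 → 2 → 2 → 1 → 3  → end 3, accepted
w5: 5 → 2 → 1 → 3 → 5 → 2 → 1 → 3 → 5  → end 5, rejected

2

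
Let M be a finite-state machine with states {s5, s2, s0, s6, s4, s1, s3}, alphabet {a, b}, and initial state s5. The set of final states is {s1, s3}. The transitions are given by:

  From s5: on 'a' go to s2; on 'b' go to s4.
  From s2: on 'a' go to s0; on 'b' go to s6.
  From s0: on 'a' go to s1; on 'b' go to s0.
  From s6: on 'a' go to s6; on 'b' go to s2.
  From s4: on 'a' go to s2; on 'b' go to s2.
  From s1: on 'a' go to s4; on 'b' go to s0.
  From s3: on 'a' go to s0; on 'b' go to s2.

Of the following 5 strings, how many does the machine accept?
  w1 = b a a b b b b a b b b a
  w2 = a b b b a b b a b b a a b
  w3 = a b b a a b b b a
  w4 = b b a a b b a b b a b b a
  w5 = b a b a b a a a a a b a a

w1: s5 → s4 → s2 → s0 → s0 → s0 → s0 → s0 → s1 → s0 → s0 → s0 → s1  → end s1, accepted
w2: s5 → s2 → s6 → s2 → s6 → s6 → s2 → s6 → s6 → s2 → s6 → s6 → s6 → s2  → end s2, rejected
w3: s5 → s2 → s6 → s2 → s0 → s1 → s0 → s0 → s0 → s1  → end s1, accepted
w4: s5 → s4 → s2 → s0 → s1 → s0 → s0 → s1 → s0 → s0 → s1 → s0 → s0 → s1  → end s1, accepted
w5: s5 → s4 → s2 → s6 → s6 → s2 → s0 → s1 → s4 → s2 → s0 → s0 → s1 → s4  → end s4, rejected

3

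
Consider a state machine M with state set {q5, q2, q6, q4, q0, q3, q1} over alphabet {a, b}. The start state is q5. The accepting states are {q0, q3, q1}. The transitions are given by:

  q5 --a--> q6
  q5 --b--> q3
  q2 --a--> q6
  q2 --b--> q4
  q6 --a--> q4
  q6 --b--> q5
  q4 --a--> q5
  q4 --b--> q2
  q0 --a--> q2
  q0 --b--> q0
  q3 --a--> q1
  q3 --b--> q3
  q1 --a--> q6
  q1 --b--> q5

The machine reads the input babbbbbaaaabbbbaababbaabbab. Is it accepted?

No

Trace: q5 -b-> q3 -a-> q1 -b-> q5 -b-> q3 -b-> q3 -b-> q3 -b-> q3 -a-> q1 -a-> q6 -a-> q4 -a-> q5 -b-> q3 -b-> q3 -b-> q3 -b-> q3 -a-> q1 -a-> q6 -b-> q5 -a-> q6 -b-> q5 -b-> q3 -a-> q1 -a-> q6 -b-> q5 -b-> q3 -a-> q1 -b-> q5
End state q5 is not accepting.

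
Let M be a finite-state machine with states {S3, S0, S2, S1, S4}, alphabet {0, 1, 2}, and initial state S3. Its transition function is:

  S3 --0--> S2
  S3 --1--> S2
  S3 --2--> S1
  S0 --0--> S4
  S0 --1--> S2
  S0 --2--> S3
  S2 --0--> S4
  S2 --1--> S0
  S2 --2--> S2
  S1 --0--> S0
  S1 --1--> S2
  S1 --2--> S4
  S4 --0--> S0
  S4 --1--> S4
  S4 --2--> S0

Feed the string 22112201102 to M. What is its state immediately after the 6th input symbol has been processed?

Trace: S3 -2-> S1 -2-> S4 -1-> S4 -1-> S4 -2-> S0 -2-> S3
After 6 symbols: S3.

S3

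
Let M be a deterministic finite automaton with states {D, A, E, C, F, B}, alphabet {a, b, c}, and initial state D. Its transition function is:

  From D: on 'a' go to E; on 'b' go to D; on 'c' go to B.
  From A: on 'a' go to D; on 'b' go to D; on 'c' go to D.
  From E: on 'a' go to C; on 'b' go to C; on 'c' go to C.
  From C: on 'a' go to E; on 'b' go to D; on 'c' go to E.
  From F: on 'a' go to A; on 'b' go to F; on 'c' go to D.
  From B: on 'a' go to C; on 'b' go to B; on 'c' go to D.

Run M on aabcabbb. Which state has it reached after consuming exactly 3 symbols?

start at D
read 'a': D → E
read 'a': E → C
read 'b': C → D
After 3 symbols: D.

D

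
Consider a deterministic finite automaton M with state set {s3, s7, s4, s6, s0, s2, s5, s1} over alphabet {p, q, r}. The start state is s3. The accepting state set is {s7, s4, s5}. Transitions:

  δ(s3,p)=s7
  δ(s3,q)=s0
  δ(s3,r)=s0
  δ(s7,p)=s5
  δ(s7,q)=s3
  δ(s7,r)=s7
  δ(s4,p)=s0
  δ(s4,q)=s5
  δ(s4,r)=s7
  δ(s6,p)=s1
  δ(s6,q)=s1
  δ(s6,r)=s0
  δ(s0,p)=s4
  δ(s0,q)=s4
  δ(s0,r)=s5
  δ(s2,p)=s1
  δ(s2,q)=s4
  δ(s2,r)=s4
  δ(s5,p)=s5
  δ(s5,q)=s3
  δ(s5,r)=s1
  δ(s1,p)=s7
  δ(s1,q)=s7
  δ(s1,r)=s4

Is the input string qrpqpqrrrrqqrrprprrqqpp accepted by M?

s3 → s0 → s5 → s5 → s3 → s7 → s3 → s0 → s5 → s1 → s4 → s5 → s3 → s0 → s5 → s5 → s1 → s7 → s7 → s7 → s3 → s0 → s4 → s0
End state s0 is not accepting.

No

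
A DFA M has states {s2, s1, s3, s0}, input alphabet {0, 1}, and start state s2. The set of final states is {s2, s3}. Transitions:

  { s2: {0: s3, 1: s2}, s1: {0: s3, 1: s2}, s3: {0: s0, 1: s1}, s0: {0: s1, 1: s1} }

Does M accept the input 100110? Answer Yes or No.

Yes

start at s2
read '1': s2 → s2
read '0': s2 → s3
read '0': s3 → s0
read '1': s0 → s1
read '1': s1 → s2
read '0': s2 → s3
End state s3 is accepting.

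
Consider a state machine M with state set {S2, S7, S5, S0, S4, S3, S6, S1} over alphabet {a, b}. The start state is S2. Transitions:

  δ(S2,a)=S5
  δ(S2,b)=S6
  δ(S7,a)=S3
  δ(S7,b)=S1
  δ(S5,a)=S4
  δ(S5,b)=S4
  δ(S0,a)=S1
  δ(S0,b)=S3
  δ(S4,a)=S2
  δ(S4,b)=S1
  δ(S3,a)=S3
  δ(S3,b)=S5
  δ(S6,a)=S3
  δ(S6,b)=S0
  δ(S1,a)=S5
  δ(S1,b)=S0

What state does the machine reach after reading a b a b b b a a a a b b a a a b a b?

Trace: S2 -a-> S5 -b-> S4 -a-> S2 -b-> S6 -b-> S0 -b-> S3 -a-> S3 -a-> S3 -a-> S3 -a-> S3 -b-> S5 -b-> S4 -a-> S2 -a-> S5 -a-> S4 -b-> S1 -a-> S5 -b-> S4

S4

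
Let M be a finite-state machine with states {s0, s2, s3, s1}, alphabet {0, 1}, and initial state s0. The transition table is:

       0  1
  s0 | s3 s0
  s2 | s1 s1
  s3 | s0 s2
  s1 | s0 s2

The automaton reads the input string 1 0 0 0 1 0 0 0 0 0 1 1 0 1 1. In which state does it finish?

start at s0
read '1': s0 → s0
read '0': s0 → s3
read '0': s3 → s0
read '0': s0 → s3
read '1': s3 → s2
read '0': s2 → s1
read '0': s1 → s0
read '0': s0 → s3
read '0': s3 → s0
read '0': s0 → s3
read '1': s3 → s2
read '1': s2 → s1
read '0': s1 → s0
read '1': s0 → s0
read '1': s0 → s0

s0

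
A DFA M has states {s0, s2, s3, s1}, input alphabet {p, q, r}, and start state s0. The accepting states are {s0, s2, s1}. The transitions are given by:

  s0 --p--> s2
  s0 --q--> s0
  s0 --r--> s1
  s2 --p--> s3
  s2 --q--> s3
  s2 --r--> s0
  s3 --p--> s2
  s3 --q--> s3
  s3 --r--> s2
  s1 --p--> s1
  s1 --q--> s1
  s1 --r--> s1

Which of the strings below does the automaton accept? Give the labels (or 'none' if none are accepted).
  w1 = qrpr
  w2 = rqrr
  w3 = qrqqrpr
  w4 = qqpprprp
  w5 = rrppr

w1, w2, w3, w5

w1: Trace: s0 -q-> s0 -r-> s1 -p-> s1 -r-> s1  → end s1, accepted
w2: Trace: s0 -r-> s1 -q-> s1 -r-> s1 -r-> s1  → end s1, accepted
w3: Trace: s0 -q-> s0 -r-> s1 -q-> s1 -q-> s1 -r-> s1 -p-> s1 -r-> s1  → end s1, accepted
w4: Trace: s0 -q-> s0 -q-> s0 -p-> s2 -p-> s3 -r-> s2 -p-> s3 -r-> s2 -p-> s3  → end s3, rejected
w5: Trace: s0 -r-> s1 -r-> s1 -p-> s1 -p-> s1 -r-> s1  → end s1, accepted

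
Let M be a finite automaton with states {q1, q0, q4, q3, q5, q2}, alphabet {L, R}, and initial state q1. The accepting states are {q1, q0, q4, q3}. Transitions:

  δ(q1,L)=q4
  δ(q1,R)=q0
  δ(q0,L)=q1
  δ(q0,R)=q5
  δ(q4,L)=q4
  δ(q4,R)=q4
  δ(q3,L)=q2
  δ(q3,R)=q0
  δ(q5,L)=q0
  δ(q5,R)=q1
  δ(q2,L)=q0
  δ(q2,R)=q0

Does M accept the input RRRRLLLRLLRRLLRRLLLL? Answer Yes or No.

q1 → q0 → q5 → q1 → q0 → q1 → q4 → q4 → q4 → q4 → q4 → q4 → q4 → q4 → q4 → q4 → q4 → q4 → q4 → q4 → q4
End state q4 is accepting.

Yes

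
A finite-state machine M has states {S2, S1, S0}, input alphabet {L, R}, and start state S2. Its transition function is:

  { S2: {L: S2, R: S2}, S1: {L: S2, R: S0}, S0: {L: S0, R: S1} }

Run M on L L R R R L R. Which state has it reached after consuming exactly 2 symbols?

Trace: S2 -L-> S2 -L-> S2
After 2 symbols: S2.

S2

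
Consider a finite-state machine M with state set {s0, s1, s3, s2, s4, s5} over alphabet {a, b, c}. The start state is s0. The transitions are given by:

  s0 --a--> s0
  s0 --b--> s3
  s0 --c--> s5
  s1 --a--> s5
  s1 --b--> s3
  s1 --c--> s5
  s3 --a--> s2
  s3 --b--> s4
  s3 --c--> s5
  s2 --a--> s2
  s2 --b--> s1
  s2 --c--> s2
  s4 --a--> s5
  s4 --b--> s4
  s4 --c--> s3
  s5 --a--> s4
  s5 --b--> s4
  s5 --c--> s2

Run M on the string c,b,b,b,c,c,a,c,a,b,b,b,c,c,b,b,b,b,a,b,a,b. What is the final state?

s4

Trace: s0 -c-> s5 -b-> s4 -b-> s4 -b-> s4 -c-> s3 -c-> s5 -a-> s4 -c-> s3 -a-> s2 -b-> s1 -b-> s3 -b-> s4 -c-> s3 -c-> s5 -b-> s4 -b-> s4 -b-> s4 -b-> s4 -a-> s5 -b-> s4 -a-> s5 -b-> s4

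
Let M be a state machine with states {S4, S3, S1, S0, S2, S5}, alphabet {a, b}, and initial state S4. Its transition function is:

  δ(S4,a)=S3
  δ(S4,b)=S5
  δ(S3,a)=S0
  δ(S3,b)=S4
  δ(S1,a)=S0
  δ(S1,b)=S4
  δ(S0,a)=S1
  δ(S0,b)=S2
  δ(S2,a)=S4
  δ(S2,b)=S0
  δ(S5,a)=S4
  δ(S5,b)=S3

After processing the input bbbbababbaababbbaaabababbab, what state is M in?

Trace: S4 -b-> S5 -b-> S3 -b-> S4 -b-> S5 -a-> S4 -b-> S5 -a-> S4 -b-> S5 -b-> S3 -a-> S0 -a-> S1 -b-> S4 -a-> S3 -b-> S4 -b-> S5 -b-> S3 -a-> S0 -a-> S1 -a-> S0 -b-> S2 -a-> S4 -b-> S5 -a-> S4 -b-> S5 -b-> S3 -a-> S0 -b-> S2

S2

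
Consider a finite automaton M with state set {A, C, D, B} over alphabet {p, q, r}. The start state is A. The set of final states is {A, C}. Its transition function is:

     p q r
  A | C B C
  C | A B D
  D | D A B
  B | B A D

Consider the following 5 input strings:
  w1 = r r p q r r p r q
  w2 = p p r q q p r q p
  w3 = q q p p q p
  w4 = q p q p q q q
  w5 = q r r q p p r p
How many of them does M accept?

3

w1: Trace: A -r-> C -r-> D -p-> D -q-> A -r-> C -r-> D -p-> D -r-> B -q-> A  → end A, accepted
w2: Trace: A -p-> C -p-> A -r-> C -q-> B -q-> A -p-> C -r-> D -q-> A -p-> C  → end C, accepted
w3: Trace: A -q-> B -q-> A -p-> C -p-> A -q-> B -p-> B  → end B, rejected
w4: Trace: A -q-> B -p-> B -q-> A -p-> C -q-> B -q-> A -q-> B  → end B, rejected
w5: Trace: A -q-> B -r-> D -r-> B -q-> A -p-> C -p-> A -r-> C -p-> A  → end A, accepted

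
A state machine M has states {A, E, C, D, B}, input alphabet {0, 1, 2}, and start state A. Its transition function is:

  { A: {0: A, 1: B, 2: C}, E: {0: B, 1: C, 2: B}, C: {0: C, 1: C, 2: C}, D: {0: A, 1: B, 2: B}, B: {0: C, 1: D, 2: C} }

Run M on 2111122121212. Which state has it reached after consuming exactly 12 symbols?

C

Trace: A -2-> C -1-> C -1-> C -1-> C -1-> C -2-> C -2-> C -1-> C -2-> C -1-> C -2-> C -1-> C
After 12 symbols: C.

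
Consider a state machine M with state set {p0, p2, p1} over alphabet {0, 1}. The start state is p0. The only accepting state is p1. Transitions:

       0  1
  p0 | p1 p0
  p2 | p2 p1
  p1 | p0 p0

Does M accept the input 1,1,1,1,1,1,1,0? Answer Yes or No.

Yes

start at p0
read '1': p0 → p0
read '1': p0 → p0
read '1': p0 → p0
read '1': p0 → p0
read '1': p0 → p0
read '1': p0 → p0
read '1': p0 → p0
read '0': p0 → p1
End state p1 is accepting.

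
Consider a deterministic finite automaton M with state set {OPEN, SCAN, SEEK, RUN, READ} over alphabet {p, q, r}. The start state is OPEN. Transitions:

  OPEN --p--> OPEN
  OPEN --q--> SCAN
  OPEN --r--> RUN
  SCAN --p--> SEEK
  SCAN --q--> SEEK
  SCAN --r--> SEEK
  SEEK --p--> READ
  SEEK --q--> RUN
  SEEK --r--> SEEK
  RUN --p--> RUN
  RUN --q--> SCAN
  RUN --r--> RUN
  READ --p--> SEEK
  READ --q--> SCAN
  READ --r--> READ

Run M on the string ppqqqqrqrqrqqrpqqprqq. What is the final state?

SEEK

Trace: OPEN -p-> OPEN -p-> OPEN -q-> SCAN -q-> SEEK -q-> RUN -q-> SCAN -r-> SEEK -q-> RUN -r-> RUN -q-> SCAN -r-> SEEK -q-> RUN -q-> SCAN -r-> SEEK -p-> READ -q-> SCAN -q-> SEEK -p-> READ -r-> READ -q-> SCAN -q-> SEEK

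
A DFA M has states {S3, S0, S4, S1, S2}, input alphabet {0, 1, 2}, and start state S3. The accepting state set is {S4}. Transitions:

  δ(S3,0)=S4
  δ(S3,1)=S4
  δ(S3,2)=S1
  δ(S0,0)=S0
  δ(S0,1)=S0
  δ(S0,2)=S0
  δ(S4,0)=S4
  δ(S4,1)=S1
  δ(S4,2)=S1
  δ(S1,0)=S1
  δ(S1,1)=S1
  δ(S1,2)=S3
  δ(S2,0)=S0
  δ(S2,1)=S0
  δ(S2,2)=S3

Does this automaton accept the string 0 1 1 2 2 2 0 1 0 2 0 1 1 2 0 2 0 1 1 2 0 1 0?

No

Trace: S3 -0-> S4 -1-> S1 -1-> S1 -2-> S3 -2-> S1 -2-> S3 -0-> S4 -1-> S1 -0-> S1 -2-> S3 -0-> S4 -1-> S1 -1-> S1 -2-> S3 -0-> S4 -2-> S1 -0-> S1 -1-> S1 -1-> S1 -2-> S3 -0-> S4 -1-> S1 -0-> S1
End state S1 is not accepting.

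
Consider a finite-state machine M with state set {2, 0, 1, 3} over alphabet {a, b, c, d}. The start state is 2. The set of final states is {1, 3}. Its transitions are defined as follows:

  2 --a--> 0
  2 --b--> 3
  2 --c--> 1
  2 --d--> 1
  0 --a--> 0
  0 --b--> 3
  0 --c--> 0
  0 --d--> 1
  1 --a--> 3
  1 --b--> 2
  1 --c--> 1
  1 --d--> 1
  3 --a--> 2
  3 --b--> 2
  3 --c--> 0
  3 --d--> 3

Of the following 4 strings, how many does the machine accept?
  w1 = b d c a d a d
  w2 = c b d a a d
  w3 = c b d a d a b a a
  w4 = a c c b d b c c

w1:
  start at 2
  read 'b': 2 → 3
  read 'd': 3 → 3
  read 'c': 3 → 0
  read 'a': 0 → 0
  read 'd': 0 → 1
  read 'a': 1 → 3
  read 'd': 3 → 3
  end 3, accepted
w2:
  start at 2
  read 'c': 2 → 1
  read 'b': 1 → 2
  read 'd': 2 → 1
  read 'a': 1 → 3
  read 'a': 3 → 2
  read 'd': 2 → 1
  end 1, accepted
w3:
  start at 2
  read 'c': 2 → 1
  read 'b': 1 → 2
  read 'd': 2 → 1
  read 'a': 1 → 3
  read 'd': 3 → 3
  read 'a': 3 → 2
  read 'b': 2 → 3
  read 'a': 3 → 2
  read 'a': 2 → 0
  end 0, rejected
w4:
  start at 2
  read 'a': 2 → 0
  read 'c': 0 → 0
  read 'c': 0 → 0
  read 'b': 0 → 3
  read 'd': 3 → 3
  read 'b': 3 → 2
  read 'c': 2 → 1
  read 'c': 1 → 1
  end 1, accepted

3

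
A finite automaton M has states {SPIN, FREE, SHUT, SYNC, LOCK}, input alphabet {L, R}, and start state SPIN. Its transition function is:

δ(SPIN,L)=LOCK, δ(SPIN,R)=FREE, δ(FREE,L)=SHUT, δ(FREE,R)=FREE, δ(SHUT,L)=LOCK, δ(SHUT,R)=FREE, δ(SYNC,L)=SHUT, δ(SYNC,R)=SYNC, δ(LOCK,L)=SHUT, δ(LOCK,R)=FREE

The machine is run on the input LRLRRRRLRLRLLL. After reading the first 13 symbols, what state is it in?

LOCK

SPIN → LOCK → FREE → SHUT → FREE → FREE → FREE → FREE → SHUT → FREE → SHUT → FREE → SHUT → LOCK
After 13 symbols: LOCK.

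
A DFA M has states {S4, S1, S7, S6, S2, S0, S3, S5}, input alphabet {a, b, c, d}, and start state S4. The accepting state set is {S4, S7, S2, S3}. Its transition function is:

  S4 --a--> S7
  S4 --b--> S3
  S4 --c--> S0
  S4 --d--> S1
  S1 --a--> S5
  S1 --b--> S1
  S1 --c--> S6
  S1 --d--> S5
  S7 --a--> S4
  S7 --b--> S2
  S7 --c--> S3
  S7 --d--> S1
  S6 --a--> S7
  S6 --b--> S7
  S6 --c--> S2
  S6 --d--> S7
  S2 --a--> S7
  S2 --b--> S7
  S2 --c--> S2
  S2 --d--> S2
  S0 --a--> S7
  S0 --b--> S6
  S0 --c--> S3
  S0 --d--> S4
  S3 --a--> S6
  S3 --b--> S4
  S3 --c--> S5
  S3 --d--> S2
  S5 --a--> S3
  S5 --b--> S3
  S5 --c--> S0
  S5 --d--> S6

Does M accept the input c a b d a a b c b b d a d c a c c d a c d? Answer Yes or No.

S4 → S0 → S7 → S2 → S2 → S7 → S4 → S3 → S5 → S3 → S4 → S1 → S5 → S6 → S2 → S7 → S3 → S5 → S6 → S7 → S3 → S2
End state S2 is accepting.

Yes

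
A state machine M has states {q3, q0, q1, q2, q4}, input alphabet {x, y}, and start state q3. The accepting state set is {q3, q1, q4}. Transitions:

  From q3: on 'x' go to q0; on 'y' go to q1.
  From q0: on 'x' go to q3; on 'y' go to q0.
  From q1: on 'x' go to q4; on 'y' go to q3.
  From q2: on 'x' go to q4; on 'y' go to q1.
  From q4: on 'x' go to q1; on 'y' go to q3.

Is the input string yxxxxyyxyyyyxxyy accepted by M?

Trace: q3 -y-> q1 -x-> q4 -x-> q1 -x-> q4 -x-> q1 -y-> q3 -y-> q1 -x-> q4 -y-> q3 -y-> q1 -y-> q3 -y-> q1 -x-> q4 -x-> q1 -y-> q3 -y-> q1
End state q1 is accepting.

Yes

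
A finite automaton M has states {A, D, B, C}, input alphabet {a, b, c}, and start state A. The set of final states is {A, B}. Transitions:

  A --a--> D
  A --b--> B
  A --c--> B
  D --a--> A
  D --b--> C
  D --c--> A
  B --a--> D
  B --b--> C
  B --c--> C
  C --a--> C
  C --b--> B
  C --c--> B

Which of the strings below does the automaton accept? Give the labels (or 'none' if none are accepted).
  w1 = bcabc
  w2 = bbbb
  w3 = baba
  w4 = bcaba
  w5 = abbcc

w5

w1:
  start at A
  read 'b': A → B
  read 'c': B → C
  read 'a': C → C
  read 'b': C → B
  read 'c': B → C
  end C, rejected
w2:
  start at A
  read 'b': A → B
  read 'b': B → C
  read 'b': C → B
  read 'b': B → C
  end C, rejected
w3:
  start at A
  read 'b': A → B
  read 'a': B → D
  read 'b': D → C
  read 'a': C → C
  end C, rejected
w4:
  start at A
  read 'b': A → B
  read 'c': B → C
  read 'a': C → C
  read 'b': C → B
  read 'a': B → D
  end D, rejected
w5:
  start at A
  read 'a': A → D
  read 'b': D → C
  read 'b': C → B
  read 'c': B → C
  read 'c': C → B
  end B, accepted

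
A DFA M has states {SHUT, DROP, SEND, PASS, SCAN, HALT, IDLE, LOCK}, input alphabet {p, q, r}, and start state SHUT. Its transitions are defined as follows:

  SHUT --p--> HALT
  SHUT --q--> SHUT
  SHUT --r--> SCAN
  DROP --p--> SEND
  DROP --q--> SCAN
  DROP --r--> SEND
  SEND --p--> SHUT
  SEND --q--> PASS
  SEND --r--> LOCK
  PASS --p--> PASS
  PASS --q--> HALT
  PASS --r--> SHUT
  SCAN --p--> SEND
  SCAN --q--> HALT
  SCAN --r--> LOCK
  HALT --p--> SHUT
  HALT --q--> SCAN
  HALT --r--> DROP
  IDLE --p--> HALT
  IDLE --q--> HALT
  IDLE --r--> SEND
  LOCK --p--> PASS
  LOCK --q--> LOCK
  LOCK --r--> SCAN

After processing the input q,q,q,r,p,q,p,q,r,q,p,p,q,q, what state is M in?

SHUT

start at SHUT
read 'q': SHUT → SHUT
read 'q': SHUT → SHUT
read 'q': SHUT → SHUT
read 'r': SHUT → SCAN
read 'p': SCAN → SEND
read 'q': SEND → PASS
read 'p': PASS → PASS
read 'q': PASS → HALT
read 'r': HALT → DROP
read 'q': DROP → SCAN
read 'p': SCAN → SEND
read 'p': SEND → SHUT
read 'q': SHUT → SHUT
read 'q': SHUT → SHUT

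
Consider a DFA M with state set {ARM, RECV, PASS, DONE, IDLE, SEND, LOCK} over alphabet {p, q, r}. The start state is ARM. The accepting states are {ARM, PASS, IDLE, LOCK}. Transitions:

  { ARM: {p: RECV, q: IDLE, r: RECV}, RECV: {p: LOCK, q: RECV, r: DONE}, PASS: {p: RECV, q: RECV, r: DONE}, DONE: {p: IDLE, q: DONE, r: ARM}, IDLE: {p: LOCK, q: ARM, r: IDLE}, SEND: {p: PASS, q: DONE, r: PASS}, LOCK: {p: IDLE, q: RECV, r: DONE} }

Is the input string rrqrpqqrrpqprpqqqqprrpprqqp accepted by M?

Yes

Trace: ARM -r-> RECV -r-> DONE -q-> DONE -r-> ARM -p-> RECV -q-> RECV -q-> RECV -r-> DONE -r-> ARM -p-> RECV -q-> RECV -p-> LOCK -r-> DONE -p-> IDLE -q-> ARM -q-> IDLE -q-> ARM -q-> IDLE -p-> LOCK -r-> DONE -r-> ARM -p-> RECV -p-> LOCK -r-> DONE -q-> DONE -q-> DONE -p-> IDLE
End state IDLE is accepting.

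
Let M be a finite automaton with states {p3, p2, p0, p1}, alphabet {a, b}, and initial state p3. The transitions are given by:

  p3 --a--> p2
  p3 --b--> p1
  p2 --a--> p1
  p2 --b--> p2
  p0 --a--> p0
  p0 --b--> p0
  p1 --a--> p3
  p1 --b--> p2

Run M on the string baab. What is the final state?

p2

start at p3
read 'b': p3 → p1
read 'a': p1 → p3
read 'a': p3 → p2
read 'b': p2 → p2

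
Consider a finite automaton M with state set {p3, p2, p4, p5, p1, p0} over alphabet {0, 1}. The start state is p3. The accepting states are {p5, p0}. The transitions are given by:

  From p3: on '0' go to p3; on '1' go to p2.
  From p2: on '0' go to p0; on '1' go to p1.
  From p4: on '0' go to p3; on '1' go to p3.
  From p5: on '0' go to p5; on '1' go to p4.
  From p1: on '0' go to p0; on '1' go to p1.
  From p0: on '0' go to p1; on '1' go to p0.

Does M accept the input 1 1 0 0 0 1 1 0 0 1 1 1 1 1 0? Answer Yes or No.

No

Trace: p3 -1-> p2 -1-> p1 -0-> p0 -0-> p1 -0-> p0 -1-> p0 -1-> p0 -0-> p1 -0-> p0 -1-> p0 -1-> p0 -1-> p0 -1-> p0 -1-> p0 -0-> p1
End state p1 is not accepting.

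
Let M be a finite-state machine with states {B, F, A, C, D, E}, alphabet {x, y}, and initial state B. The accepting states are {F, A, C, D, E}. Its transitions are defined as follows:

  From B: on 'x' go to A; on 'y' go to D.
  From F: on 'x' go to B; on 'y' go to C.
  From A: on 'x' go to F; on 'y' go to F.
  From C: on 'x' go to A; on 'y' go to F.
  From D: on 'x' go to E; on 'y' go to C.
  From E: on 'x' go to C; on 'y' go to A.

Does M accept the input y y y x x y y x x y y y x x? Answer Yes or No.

B → D → C → F → B → A → F → C → A → F → C → F → C → A → F
End state F is accepting.

Yes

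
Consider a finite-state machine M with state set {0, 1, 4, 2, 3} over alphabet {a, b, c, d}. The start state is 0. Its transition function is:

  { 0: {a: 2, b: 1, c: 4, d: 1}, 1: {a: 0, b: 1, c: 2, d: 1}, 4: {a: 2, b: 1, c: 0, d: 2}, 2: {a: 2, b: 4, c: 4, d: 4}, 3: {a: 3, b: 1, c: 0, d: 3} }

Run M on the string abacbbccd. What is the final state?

2

0 → 2 → 4 → 2 → 4 → 1 → 1 → 2 → 4 → 2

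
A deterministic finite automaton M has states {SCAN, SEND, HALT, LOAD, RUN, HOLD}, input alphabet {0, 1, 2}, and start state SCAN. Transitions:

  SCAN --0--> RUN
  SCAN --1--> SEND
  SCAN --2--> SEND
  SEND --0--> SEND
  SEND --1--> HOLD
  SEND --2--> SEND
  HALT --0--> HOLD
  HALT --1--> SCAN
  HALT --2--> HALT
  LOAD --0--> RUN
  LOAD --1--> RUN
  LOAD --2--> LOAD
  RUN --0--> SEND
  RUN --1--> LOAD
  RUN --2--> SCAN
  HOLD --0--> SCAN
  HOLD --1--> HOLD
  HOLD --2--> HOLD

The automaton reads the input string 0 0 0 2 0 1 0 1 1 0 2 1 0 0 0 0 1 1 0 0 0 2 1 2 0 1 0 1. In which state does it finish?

SCAN → RUN → SEND → SEND → SEND → SEND → HOLD → SCAN → SEND → HOLD → SCAN → SEND → HOLD → SCAN → RUN → SEND → SEND → HOLD → HOLD → SCAN → RUN → SEND → SEND → HOLD → HOLD → SCAN → SEND → SEND → HOLD

HOLD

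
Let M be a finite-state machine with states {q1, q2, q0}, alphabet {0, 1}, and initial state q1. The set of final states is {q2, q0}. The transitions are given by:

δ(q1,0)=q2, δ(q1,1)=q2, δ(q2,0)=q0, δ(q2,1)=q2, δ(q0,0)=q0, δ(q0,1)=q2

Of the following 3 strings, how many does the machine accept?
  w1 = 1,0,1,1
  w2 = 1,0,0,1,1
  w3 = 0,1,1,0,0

3

w1: Trace: q1 -1-> q2 -0-> q0 -1-> q2 -1-> q2  → end q2, accepted
w2: Trace: q1 -1-> q2 -0-> q0 -0-> q0 -1-> q2 -1-> q2  → end q2, accepted
w3: Trace: q1 -0-> q2 -1-> q2 -1-> q2 -0-> q0 -0-> q0  → end q0, accepted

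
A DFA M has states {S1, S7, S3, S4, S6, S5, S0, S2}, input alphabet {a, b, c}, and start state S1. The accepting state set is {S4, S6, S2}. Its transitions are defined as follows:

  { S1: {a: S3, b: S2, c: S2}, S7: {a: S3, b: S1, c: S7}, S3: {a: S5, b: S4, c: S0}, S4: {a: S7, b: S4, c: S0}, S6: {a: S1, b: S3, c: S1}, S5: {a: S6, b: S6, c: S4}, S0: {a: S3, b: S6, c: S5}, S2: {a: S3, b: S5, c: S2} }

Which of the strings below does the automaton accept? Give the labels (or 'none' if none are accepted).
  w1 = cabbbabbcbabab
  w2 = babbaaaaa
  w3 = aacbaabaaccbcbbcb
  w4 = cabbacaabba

w1, w3

w1: S1 → S2 → S3 → S4 → S4 → S4 → S7 → S1 → S2 → S2 → S5 → S6 → S3 → S5 → S6  → end S6, accepted
w2: S1 → S2 → S3 → S4 → S4 → S7 → S3 → S5 → S6 → S1  → end S1, rejected
w3: S1 → S3 → S5 → S4 → S4 → S7 → S3 → S4 → S7 → S3 → S0 → S5 → S6 → S1 → S2 → S5 → S4 → S4  → end S4, accepted
w4: S1 → S2 → S3 → S4 → S4 → S7 → S7 → S3 → S5 → S6 → S3 → S5  → end S5, rejected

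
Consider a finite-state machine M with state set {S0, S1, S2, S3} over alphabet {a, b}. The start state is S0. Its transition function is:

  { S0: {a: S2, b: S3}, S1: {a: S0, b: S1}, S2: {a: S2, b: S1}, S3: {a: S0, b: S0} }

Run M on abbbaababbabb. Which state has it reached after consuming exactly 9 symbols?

S3

start at S0
read 'a': S0 → S2
read 'b': S2 → S1
read 'b': S1 → S1
read 'b': S1 → S1
read 'a': S1 → S0
read 'a': S0 → S2
read 'b': S2 → S1
read 'a': S1 → S0
read 'b': S0 → S3
After 9 symbols: S3.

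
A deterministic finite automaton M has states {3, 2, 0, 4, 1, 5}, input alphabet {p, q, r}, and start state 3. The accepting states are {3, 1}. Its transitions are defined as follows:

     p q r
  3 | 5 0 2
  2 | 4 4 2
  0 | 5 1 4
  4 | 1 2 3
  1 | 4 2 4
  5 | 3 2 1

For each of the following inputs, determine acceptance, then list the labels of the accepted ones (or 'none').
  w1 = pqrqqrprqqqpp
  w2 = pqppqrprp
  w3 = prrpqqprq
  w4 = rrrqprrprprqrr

w1, w4

w1: Trace: 3 -p-> 5 -q-> 2 -r-> 2 -q-> 4 -q-> 2 -r-> 2 -p-> 4 -r-> 3 -q-> 0 -q-> 1 -q-> 2 -p-> 4 -p-> 1  → end 1, accepted
w2: Trace: 3 -p-> 5 -q-> 2 -p-> 4 -p-> 1 -q-> 2 -r-> 2 -p-> 4 -r-> 3 -p-> 5  → end 5, rejected
w3: Trace: 3 -p-> 5 -r-> 1 -r-> 4 -p-> 1 -q-> 2 -q-> 4 -p-> 1 -r-> 4 -q-> 2  → end 2, rejected
w4: Trace: 3 -r-> 2 -r-> 2 -r-> 2 -q-> 4 -p-> 1 -r-> 4 -r-> 3 -p-> 5 -r-> 1 -p-> 4 -r-> 3 -q-> 0 -r-> 4 -r-> 3  → end 3, accepted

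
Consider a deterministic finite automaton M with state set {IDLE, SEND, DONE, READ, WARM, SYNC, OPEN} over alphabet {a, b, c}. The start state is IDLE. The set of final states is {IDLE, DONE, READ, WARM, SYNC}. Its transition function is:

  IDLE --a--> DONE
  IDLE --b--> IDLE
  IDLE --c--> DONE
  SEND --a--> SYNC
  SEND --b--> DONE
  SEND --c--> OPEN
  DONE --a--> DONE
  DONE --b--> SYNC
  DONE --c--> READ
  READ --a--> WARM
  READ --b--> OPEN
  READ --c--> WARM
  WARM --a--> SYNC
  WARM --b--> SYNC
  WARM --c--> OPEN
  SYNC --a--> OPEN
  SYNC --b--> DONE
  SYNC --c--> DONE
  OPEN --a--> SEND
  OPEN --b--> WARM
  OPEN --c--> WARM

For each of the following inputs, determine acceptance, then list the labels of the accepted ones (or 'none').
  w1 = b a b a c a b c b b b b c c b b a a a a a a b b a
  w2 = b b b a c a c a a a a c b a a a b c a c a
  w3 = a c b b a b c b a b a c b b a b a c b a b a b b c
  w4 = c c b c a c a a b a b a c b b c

w1, w3, w4

w1: Trace: IDLE -b-> IDLE -a-> DONE -b-> SYNC -a-> OPEN -c-> WARM -a-> SYNC -b-> DONE -c-> READ -b-> OPEN -b-> WARM -b-> SYNC -b-> DONE -c-> READ -c-> WARM -b-> SYNC -b-> DONE -a-> DONE -a-> DONE -a-> DONE -a-> DONE -a-> DONE -a-> DONE -b-> SYNC -b-> DONE -a-> DONE  → end DONE, accepted
w2: Trace: IDLE -b-> IDLE -b-> IDLE -b-> IDLE -a-> DONE -c-> READ -a-> WARM -c-> OPEN -a-> SEND -a-> SYNC -a-> OPEN -a-> SEND -c-> OPEN -b-> WARM -a-> SYNC -a-> OPEN -a-> SEND -b-> DONE -c-> READ -a-> WARM -c-> OPEN -a-> SEND  → end SEND, rejected
w3: Trace: IDLE -a-> DONE -c-> READ -b-> OPEN -b-> WARM -a-> SYNC -b-> DONE -c-> READ -b-> OPEN -a-> SEND -b-> DONE -a-> DONE -c-> READ -b-> OPEN -b-> WARM -a-> SYNC -b-> DONE -a-> DONE -c-> READ -b-> OPEN -a-> SEND -b-> DONE -a-> DONE -b-> SYNC -b-> DONE -c-> READ  → end READ, accepted
w4: Trace: IDLE -c-> DONE -c-> READ -b-> OPEN -c-> WARM -a-> SYNC -c-> DONE -a-> DONE -a-> DONE -b-> SYNC -a-> OPEN -b-> WARM -a-> SYNC -c-> DONE -b-> SYNC -b-> DONE -c-> READ  → end READ, accepted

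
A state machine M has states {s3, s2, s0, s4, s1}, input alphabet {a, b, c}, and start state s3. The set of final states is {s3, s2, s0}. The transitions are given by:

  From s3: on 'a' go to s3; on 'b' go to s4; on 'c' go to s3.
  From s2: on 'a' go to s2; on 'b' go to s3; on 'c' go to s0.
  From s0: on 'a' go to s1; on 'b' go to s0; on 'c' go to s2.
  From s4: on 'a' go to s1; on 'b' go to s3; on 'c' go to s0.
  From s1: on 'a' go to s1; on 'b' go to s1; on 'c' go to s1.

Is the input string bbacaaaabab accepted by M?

Trace: s3 -b-> s4 -b-> s3 -a-> s3 -c-> s3 -a-> s3 -a-> s3 -a-> s3 -a-> s3 -b-> s4 -a-> s1 -b-> s1
End state s1 is not accepting.

No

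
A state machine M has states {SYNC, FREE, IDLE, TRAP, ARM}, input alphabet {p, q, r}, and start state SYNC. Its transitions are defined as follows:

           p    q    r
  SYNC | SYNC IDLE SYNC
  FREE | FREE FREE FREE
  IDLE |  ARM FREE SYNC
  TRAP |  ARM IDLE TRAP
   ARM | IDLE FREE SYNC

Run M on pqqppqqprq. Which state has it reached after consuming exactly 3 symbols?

start at SYNC
read 'p': SYNC → SYNC
read 'q': SYNC → IDLE
read 'q': IDLE → FREE
After 3 symbols: FREE.

FREE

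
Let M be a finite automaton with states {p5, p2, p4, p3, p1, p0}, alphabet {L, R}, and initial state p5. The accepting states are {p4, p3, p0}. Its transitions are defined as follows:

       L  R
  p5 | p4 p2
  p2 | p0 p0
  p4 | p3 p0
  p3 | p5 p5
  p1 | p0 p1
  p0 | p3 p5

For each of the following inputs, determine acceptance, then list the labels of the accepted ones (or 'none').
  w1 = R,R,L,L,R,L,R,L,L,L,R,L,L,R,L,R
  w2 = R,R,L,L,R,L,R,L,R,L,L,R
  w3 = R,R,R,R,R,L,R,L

w1:
  start at p5
  read 'R': p5 → p2
  read 'R': p2 → p0
  read 'L': p0 → p3
  read 'L': p3 → p5
  read 'R': p5 → p2
  read 'L': p2 → p0
  read 'R': p0 → p5
  read 'L': p5 → p4
  read 'L': p4 → p3
  read 'L': p3 → p5
  read 'R': p5 → p2
  read 'L': p2 → p0
  read 'L': p0 → p3
  read 'R': p3 → p5
  read 'L': p5 → p4
  read 'R': p4 → p0
  end p0, accepted
w2:
  start at p5
  read 'R': p5 → p2
  read 'R': p2 → p0
  read 'L': p0 → p3
  read 'L': p3 → p5
  read 'R': p5 → p2
  read 'L': p2 → p0
  read 'R': p0 → p5
  read 'L': p5 → p4
  read 'R': p4 → p0
  read 'L': p0 → p3
  read 'L': p3 → p5
  read 'R': p5 → p2
  end p2, rejected
w3:
  start at p5
  read 'R': p5 → p2
  read 'R': p2 → p0
  read 'R': p0 → p5
  read 'R': p5 → p2
  read 'R': p2 → p0
  read 'L': p0 → p3
  read 'R': p3 → p5
  read 'L': p5 → p4
  end p4, accepted

w1, w3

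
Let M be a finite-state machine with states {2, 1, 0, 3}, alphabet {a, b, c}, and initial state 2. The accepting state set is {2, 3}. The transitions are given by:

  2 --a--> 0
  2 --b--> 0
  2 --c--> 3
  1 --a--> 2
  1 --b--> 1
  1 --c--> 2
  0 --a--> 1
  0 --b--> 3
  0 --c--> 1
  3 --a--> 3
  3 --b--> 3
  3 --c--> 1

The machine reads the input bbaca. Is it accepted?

Yes

Trace: 2 -b-> 0 -b-> 3 -a-> 3 -c-> 1 -a-> 2
End state 2 is accepting.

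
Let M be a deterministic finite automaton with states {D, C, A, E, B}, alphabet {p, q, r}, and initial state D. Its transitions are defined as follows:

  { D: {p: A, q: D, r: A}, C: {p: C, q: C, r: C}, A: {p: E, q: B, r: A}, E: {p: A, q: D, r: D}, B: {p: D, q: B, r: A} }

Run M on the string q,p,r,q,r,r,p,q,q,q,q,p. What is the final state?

A

D → D → A → A → B → A → A → E → D → D → D → D → A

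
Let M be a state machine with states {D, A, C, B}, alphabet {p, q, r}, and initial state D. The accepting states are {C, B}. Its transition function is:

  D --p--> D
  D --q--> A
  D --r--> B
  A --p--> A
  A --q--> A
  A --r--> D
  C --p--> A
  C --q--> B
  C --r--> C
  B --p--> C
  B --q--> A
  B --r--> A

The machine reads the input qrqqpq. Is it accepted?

D → A → D → A → A → A → A
End state A is not accepting.

No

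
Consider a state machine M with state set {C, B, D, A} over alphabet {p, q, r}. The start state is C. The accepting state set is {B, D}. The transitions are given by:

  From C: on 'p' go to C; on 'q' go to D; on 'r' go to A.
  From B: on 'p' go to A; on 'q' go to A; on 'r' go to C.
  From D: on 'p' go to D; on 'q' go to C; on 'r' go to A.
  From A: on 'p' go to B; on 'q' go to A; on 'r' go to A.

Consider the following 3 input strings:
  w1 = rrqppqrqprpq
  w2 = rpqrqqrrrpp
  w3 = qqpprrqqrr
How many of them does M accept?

1

w1: Trace: C -r-> A -r-> A -q-> A -p-> B -p-> A -q-> A -r-> A -q-> A -p-> B -r-> C -p-> C -q-> D  → end D, accepted
w2: Trace: C -r-> A -p-> B -q-> A -r-> A -q-> A -q-> A -r-> A -r-> A -r-> A -p-> B -p-> A  → end A, rejected
w3: Trace: C -q-> D -q-> C -p-> C -p-> C -r-> A -r-> A -q-> A -q-> A -r-> A -r-> A  → end A, rejected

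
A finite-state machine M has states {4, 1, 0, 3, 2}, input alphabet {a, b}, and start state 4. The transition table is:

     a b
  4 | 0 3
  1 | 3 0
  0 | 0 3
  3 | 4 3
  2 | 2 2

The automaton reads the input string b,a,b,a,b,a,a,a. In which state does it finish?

0

Trace: 4 -b-> 3 -a-> 4 -b-> 3 -a-> 4 -b-> 3 -a-> 4 -a-> 0 -a-> 0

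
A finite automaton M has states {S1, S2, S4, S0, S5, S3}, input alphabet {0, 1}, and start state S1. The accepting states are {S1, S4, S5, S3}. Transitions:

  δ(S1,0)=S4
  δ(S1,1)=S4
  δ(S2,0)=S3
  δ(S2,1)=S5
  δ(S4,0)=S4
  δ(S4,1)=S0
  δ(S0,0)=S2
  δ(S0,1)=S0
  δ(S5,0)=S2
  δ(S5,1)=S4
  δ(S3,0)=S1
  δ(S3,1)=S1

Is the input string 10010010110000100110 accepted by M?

Yes

start at S1
read '1': S1 → S4
read '0': S4 → S4
read '0': S4 → S4
read '1': S4 → S0
read '0': S0 → S2
read '0': S2 → S3
read '1': S3 → S1
read '0': S1 → S4
read '1': S4 → S0
read '1': S0 → S0
read '0': S0 → S2
read '0': S2 → S3
read '0': S3 → S1
read '0': S1 → S4
read '1': S4 → S0
read '0': S0 → S2
read '0': S2 → S3
read '1': S3 → S1
read '1': S1 → S4
read '0': S4 → S4
End state S4 is accepting.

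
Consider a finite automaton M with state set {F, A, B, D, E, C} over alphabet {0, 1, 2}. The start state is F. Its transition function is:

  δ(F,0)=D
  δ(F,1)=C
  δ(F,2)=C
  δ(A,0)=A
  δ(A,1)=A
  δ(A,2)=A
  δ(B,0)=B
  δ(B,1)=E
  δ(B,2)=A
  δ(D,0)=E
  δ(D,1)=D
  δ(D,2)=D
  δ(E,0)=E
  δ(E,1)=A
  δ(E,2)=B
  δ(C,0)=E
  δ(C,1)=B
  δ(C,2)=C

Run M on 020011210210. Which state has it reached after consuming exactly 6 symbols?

F → D → D → E → E → A → A
After 6 symbols: A.

A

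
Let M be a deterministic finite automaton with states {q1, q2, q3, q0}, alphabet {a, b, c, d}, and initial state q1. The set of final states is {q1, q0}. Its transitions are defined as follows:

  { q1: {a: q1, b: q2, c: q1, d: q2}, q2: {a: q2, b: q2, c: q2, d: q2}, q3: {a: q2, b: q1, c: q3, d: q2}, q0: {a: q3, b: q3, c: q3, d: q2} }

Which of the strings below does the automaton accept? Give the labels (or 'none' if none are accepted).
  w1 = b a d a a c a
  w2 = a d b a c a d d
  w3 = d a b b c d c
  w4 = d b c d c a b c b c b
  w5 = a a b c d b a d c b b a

w1: Trace: q1 -b-> q2 -a-> q2 -d-> q2 -a-> q2 -a-> q2 -c-> q2 -a-> q2  → end q2, rejected
w2: Trace: q1 -a-> q1 -d-> q2 -b-> q2 -a-> q2 -c-> q2 -a-> q2 -d-> q2 -d-> q2  → end q2, rejected
w3: Trace: q1 -d-> q2 -a-> q2 -b-> q2 -b-> q2 -c-> q2 -d-> q2 -c-> q2  → end q2, rejected
w4: Trace: q1 -d-> q2 -b-> q2 -c-> q2 -d-> q2 -c-> q2 -a-> q2 -b-> q2 -c-> q2 -b-> q2 -c-> q2 -b-> q2  → end q2, rejected
w5: Trace: q1 -a-> q1 -a-> q1 -b-> q2 -c-> q2 -d-> q2 -b-> q2 -a-> q2 -d-> q2 -c-> q2 -b-> q2 -b-> q2 -a-> q2  → end q2, rejected

none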